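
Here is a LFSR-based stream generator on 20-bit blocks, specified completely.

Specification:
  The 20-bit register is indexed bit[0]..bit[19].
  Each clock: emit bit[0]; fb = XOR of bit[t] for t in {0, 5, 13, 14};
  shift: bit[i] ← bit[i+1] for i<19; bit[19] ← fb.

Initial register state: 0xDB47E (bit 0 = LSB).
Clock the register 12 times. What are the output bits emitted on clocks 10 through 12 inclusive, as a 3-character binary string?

010

reg_0 = 0xDB47E
clock 1: out=0, reg = 0x6DA3F
clock 2: out=1, reg = 0xB6D1F
clock 3: out=1, reg = 0xDB68F
clock 4: out=1, reg = 0x6DB47
clock 5: out=1, reg = 0x36DA3
clock 6: out=1, reg = 0x1B6D1
clock 7: out=1, reg = 0x0DB68
clock 8: out=0, reg = 0x06DB4
clock 9: out=0, reg = 0x836DA
clock 10: out=0, reg = 0xC1B6D
clock 11: out=1, reg = 0x60DB6
clock 12: out=0, reg = 0xB06DB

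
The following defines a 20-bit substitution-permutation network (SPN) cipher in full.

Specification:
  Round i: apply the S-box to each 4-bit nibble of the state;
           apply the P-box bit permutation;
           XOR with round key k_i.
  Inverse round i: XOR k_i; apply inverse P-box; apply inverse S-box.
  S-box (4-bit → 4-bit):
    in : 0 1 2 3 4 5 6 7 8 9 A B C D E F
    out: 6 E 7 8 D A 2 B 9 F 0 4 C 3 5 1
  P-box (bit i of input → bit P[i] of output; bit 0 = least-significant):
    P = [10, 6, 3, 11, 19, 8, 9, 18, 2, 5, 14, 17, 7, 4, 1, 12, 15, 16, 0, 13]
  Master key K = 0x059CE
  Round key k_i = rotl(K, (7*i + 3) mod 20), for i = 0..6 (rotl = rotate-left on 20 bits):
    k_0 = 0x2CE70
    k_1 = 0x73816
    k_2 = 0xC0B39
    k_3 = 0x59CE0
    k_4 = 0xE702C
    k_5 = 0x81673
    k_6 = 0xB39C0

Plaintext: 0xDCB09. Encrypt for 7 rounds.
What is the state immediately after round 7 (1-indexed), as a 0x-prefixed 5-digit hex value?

s_0 = plaintext = 0xDCB09
s_1 = Round(s_0, k_0) = 0x3113A
s_2 = Round(s_1, k_1) = 0x14824
s_3 = Round(s_2, k_2) = 0x734B6
s_4 = Round(s_3, k_3) = 0x66EA4
s_5 = Round(s_4, k_4) = 0xF3C30
s_6 = Round(s_5, k_5) = 0xEC63B
s_7 = Round(s_6, k_6) = 0xFA9EB

0xFA9EB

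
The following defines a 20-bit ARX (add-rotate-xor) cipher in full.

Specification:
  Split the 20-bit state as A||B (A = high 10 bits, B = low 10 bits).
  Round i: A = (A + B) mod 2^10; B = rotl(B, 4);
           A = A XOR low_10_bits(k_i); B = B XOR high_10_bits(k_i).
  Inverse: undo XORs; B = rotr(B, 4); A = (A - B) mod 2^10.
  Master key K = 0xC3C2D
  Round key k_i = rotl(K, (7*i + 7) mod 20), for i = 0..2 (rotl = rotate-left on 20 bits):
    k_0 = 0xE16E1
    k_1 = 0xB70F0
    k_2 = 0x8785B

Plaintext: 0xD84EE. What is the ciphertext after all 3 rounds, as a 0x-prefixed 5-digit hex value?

s_0 = plaintext = 0xD84EE
s_1 = Round(s_0, k_0) = 0xAB966
s_2 = Round(s_1, k_1) = 0x390B9
s_3 = Round(s_2, k_2) = 0x7198C

0x7198C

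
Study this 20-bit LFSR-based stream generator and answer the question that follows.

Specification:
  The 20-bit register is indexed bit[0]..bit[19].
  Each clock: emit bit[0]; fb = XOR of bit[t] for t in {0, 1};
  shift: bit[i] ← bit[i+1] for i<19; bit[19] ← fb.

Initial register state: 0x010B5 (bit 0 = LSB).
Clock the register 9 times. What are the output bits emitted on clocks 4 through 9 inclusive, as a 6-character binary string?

011010

reg_0 = 0x010B5
clock 1: out=1, reg = 0x8085A
clock 2: out=0, reg = 0xC042D
clock 3: out=1, reg = 0xE0216
clock 4: out=0, reg = 0xF010B
clock 5: out=1, reg = 0x78085
clock 6: out=1, reg = 0xBC042
clock 7: out=0, reg = 0xDE021
clock 8: out=1, reg = 0xEF010
clock 9: out=0, reg = 0x77808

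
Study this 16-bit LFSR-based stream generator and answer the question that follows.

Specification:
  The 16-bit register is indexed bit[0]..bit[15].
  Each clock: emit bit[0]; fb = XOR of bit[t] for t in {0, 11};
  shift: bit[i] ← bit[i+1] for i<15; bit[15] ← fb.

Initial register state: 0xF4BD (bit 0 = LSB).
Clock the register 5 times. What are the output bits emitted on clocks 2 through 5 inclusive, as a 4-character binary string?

reg_0 = 0xF4BD
clock 1: out=1, reg = 0xFA5E
clock 2: out=0, reg = 0xFD2F
clock 3: out=1, reg = 0x7E97
clock 4: out=1, reg = 0x3F4B
clock 5: out=1, reg = 0x1FA5

0111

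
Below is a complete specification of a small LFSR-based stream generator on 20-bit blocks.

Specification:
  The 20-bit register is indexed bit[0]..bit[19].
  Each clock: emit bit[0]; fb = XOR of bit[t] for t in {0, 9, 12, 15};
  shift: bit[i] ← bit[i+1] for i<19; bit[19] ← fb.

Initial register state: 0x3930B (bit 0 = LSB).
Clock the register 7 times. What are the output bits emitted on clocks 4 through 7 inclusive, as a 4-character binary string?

reg_0 = 0x3930B
clock 1: out=1, reg = 0x1C985
clock 2: out=1, reg = 0x0E4C2
clock 3: out=0, reg = 0x87261
clock 4: out=1, reg = 0xC3930
clock 5: out=0, reg = 0xE1C98
clock 6: out=0, reg = 0xF0E4C
clock 7: out=0, reg = 0xF8726

1000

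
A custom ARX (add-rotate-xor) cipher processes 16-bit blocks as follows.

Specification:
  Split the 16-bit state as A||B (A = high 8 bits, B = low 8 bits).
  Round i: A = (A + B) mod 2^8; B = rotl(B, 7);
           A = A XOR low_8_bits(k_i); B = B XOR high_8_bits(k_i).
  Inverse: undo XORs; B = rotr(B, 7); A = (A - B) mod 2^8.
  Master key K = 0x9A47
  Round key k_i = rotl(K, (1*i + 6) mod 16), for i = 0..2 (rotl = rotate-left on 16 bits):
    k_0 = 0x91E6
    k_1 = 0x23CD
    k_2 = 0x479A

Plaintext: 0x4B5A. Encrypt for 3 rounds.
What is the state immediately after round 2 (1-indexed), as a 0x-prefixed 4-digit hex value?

s_0 = plaintext = 0x4B5A
s_1 = Round(s_0, k_0) = 0x43BC
s_2 = Round(s_1, k_1) = 0x327D
s_3 = Round(s_2, k_2) = 0x35F9

0x327D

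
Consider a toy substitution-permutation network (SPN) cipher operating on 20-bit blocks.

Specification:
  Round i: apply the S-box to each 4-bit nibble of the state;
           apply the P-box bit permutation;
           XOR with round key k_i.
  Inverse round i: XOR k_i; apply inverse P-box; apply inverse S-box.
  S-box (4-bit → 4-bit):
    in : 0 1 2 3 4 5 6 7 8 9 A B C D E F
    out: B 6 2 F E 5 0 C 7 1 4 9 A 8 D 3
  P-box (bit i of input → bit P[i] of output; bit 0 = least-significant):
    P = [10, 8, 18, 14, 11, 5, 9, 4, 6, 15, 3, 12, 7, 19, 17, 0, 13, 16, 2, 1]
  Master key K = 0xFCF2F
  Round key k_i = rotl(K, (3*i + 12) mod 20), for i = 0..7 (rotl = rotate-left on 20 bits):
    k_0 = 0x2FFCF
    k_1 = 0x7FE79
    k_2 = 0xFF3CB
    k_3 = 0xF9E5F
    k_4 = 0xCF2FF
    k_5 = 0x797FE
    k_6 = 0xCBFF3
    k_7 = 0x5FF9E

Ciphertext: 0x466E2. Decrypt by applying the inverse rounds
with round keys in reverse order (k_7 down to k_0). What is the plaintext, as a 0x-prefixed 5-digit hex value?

0x3BB6F

s_0 = ciphertext = 0x466E2
s_1 = InvRound(s_0, k_7) = 0x16302
s_2 = InvRound(s_1, k_6) = 0x2000E
s_3 = InvRound(s_2, k_5) = 0x29048
s_4 = InvRound(s_3, k_4) = 0xE3647
s_5 = InvRound(s_4, k_3) = 0xF61B6
s_6 = InvRound(s_5, k_2) = 0xAD346
s_7 = InvRound(s_6, k_1) = 0x3CA08
s_8 = InvRound(s_7, k_0) = 0x3BB6F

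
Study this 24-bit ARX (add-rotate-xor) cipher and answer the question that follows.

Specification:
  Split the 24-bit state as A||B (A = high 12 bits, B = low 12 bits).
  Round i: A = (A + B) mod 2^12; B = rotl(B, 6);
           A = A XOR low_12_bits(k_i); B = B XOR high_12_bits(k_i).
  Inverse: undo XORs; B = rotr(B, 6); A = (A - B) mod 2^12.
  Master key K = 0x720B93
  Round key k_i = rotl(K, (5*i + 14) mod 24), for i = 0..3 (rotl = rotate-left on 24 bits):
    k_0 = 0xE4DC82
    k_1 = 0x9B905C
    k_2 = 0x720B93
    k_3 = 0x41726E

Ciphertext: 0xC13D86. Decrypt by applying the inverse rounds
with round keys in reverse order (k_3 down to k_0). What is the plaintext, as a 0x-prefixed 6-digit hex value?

s_0 = ciphertext = 0xC13D86
s_1 = InvRound(s_0, k_3) = 0xA17466
s_2 = InvRound(s_1, k_2) = 0xFF718D
s_3 = InvRound(s_2, k_1) = 0x28BD20
s_4 = InvRound(s_3, k_0) = 0x2BCB4D

0x2BCB4D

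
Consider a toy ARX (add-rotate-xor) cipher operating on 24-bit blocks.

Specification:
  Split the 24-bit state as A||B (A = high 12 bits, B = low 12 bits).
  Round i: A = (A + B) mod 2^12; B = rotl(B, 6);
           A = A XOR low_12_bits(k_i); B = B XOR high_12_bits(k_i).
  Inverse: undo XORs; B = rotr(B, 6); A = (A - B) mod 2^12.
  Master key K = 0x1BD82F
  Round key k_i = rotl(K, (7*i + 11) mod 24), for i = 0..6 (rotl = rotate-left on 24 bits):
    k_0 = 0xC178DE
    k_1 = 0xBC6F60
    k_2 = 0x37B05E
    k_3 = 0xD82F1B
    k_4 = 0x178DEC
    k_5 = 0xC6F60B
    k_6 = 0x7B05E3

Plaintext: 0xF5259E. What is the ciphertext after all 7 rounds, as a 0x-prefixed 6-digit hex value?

0x65E4DA

s_0 = plaintext = 0xF5259E
s_1 = Round(s_0, k_0) = 0xC2EB81
s_2 = Round(s_1, k_1) = 0x8CFBA8
s_3 = Round(s_2, k_2) = 0x429955
s_4 = Round(s_3, k_3) = 0x2658E7
s_5 = Round(s_4, k_4) = 0x6A089B
s_6 = Round(s_5, k_5) = 0x930A8D
s_7 = Round(s_6, k_6) = 0x65E4DA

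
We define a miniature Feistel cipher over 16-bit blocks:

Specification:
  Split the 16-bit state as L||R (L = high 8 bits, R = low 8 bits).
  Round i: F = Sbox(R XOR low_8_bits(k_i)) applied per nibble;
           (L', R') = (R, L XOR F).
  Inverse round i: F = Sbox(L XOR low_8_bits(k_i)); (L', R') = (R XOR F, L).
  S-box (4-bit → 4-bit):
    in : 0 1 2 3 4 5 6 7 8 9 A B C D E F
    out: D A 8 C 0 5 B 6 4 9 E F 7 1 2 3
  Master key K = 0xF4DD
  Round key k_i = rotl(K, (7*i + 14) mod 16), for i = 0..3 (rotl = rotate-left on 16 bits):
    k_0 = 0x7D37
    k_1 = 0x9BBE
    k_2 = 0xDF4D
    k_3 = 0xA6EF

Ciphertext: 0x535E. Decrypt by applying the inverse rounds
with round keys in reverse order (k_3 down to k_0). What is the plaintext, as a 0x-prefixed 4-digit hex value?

s_0 = ciphertext = 0x535E
s_1 = InvRound(s_0, k_3) = 0xA953
s_2 = InvRound(s_1, k_2) = 0x73A9
s_3 = InvRound(s_2, k_1) = 0xD873
s_4 = InvRound(s_3, k_0) = 0x50D8

0x50D8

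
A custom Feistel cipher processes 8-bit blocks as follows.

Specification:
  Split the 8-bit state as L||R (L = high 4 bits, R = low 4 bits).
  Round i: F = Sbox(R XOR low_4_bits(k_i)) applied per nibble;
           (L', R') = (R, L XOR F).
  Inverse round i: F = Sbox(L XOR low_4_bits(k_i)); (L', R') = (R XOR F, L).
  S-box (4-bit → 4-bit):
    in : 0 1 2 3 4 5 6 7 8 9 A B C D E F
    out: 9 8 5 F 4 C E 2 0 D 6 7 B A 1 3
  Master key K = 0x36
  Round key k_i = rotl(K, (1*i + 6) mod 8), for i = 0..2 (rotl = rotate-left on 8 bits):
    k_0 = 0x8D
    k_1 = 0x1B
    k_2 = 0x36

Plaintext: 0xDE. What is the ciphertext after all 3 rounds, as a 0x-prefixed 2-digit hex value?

s_0 = plaintext = 0xDE
s_1 = Round(s_0, k_0) = 0xE2
s_2 = Round(s_1, k_1) = 0x23
s_3 = Round(s_2, k_2) = 0x3E

0x3E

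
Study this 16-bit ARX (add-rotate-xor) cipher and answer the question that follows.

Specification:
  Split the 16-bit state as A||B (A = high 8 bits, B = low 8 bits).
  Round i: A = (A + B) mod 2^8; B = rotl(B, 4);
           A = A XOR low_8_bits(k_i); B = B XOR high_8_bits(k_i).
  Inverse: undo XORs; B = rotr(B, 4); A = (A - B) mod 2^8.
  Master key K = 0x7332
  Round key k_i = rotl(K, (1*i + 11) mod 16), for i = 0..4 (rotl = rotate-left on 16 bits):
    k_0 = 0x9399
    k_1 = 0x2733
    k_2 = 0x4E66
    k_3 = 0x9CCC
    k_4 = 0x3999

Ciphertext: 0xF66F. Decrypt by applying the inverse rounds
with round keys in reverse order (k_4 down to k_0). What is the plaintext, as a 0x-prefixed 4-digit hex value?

0xEA03

s_0 = ciphertext = 0xF66F
s_1 = InvRound(s_0, k_4) = 0x0A65
s_2 = InvRound(s_1, k_3) = 0x279F
s_3 = InvRound(s_2, k_2) = 0x241D
s_4 = InvRound(s_3, k_1) = 0x74A3
s_5 = InvRound(s_4, k_0) = 0xEA03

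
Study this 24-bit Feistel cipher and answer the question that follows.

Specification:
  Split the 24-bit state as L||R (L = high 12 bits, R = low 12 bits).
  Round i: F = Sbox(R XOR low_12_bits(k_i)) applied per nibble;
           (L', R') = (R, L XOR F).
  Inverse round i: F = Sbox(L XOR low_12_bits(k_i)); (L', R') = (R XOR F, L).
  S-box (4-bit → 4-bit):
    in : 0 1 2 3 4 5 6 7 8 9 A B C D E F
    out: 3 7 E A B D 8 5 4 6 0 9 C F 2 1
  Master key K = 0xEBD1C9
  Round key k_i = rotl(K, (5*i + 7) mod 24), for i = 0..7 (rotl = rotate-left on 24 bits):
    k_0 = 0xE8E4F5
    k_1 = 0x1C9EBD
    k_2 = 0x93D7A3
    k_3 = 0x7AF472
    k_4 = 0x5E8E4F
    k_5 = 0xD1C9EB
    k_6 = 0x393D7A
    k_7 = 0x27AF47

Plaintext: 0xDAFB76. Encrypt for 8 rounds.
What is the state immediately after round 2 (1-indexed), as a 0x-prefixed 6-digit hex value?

s_0 = plaintext = 0xDAFB76
s_1 = Round(s_0, k_0) = 0xB76CE5
s_2 = Round(s_1, k_1) = 0xCE55A2
s_3 = Round(s_2, k_2) = 0x5A22D2
s_4 = Round(s_3, k_3) = 0x2D2DA1
s_5 = Round(s_4, k_4) = 0xDA18F0
s_6 = Round(s_5, k_5) = 0x8F0AD8
s_7 = Round(s_6, k_6) = 0xAD8DFE
s_8 = Round(s_7, k_7) = 0xDFE44E

0xCE55A2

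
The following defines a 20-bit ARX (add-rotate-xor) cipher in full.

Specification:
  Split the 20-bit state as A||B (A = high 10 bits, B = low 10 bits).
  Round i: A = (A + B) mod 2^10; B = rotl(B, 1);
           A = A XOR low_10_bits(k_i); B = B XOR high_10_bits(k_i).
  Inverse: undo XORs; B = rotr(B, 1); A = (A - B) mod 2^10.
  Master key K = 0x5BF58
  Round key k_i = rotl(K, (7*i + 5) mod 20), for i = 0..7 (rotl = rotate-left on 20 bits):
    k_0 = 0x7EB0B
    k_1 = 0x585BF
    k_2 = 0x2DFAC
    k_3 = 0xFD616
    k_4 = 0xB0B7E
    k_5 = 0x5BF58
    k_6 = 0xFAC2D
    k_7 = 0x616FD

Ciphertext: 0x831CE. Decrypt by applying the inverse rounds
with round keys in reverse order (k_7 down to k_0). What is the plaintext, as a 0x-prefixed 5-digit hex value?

0x8479C

s_0 = ciphertext = 0x831CE
s_1 = InvRound(s_0, k_7) = 0xB3225
s_2 = InvRound(s_1, k_6) = 0x7E8E7
s_3 = InvRound(s_2, k_5) = 0x778C4
s_4 = InvRound(s_3, k_4) = 0x67503
s_5 = InvRound(s_4, k_3) = 0x8417B
s_6 = InvRound(s_5, k_2) = 0x358E6
s_7 = InvRound(s_6, k_1) = 0xA9AC3
s_8 = InvRound(s_7, k_0) = 0x8479C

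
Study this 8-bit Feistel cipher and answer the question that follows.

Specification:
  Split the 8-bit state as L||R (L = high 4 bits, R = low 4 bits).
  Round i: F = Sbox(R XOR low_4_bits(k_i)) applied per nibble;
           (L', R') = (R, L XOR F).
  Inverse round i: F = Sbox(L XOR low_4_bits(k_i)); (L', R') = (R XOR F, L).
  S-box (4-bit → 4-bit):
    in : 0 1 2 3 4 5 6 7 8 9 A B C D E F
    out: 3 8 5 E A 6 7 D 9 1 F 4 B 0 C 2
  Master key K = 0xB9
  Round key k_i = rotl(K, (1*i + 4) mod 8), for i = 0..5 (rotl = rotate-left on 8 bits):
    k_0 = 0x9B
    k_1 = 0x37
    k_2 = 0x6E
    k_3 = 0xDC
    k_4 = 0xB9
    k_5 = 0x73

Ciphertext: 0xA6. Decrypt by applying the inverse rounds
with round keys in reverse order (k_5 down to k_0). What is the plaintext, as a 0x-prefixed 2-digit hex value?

s_0 = ciphertext = 0xA6
s_1 = InvRound(s_0, k_5) = 0x7A
s_2 = InvRound(s_1, k_4) = 0x67
s_3 = InvRound(s_2, k_3) = 0x86
s_4 = InvRound(s_3, k_2) = 0x18
s_5 = InvRound(s_4, k_1) = 0xF1
s_6 = InvRound(s_5, k_0) = 0xBF

0xBF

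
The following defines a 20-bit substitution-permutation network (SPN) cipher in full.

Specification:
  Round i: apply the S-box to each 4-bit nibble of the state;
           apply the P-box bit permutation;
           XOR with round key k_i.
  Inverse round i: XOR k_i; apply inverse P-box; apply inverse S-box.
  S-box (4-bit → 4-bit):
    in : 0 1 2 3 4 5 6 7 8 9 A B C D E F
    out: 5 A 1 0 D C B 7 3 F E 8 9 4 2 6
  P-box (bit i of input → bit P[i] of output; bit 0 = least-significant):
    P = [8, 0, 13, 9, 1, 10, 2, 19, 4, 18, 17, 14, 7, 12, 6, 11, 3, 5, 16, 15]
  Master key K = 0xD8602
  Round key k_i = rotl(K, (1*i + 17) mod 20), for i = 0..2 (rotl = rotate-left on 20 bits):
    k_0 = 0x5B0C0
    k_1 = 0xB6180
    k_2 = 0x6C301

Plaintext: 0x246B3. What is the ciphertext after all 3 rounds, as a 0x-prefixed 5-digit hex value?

0x4347C

s_0 = plaintext = 0x246B3
s_1 = Round(s_0, k_0) = 0x9F818
s_2 = Round(s_1, k_1) = 0x6F4F9
s_3 = Round(s_2, k_2) = 0x4347C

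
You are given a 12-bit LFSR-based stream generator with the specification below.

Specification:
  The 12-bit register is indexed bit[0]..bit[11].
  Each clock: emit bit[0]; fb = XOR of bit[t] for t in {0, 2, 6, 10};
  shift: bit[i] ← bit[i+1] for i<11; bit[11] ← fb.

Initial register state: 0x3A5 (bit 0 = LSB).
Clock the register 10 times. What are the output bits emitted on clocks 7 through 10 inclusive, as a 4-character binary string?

reg_0 = 0x3A5
clock 1: out=1, reg = 0x1D2
clock 2: out=0, reg = 0x8E9
clock 3: out=1, reg = 0x474
clock 4: out=0, reg = 0xA3A
clock 5: out=0, reg = 0x51D
clock 6: out=1, reg = 0xA8E
clock 7: out=0, reg = 0xD47
clock 8: out=1, reg = 0x6A3
clock 9: out=1, reg = 0x351
clock 10: out=1, reg = 0x1A8

0111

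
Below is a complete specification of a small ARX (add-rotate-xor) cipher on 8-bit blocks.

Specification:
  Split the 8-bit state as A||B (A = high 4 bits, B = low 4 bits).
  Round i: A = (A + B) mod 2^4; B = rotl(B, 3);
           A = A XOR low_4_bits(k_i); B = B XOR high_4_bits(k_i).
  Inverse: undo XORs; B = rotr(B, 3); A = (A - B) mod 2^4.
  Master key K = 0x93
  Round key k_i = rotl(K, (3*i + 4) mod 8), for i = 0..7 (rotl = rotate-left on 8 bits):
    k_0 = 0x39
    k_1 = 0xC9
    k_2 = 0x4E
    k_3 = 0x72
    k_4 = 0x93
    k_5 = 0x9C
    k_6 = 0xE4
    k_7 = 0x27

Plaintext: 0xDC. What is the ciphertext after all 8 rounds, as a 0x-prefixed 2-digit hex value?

0x7C

s_0 = plaintext = 0xDC
s_1 = Round(s_0, k_0) = 0x05
s_2 = Round(s_1, k_1) = 0xC6
s_3 = Round(s_2, k_2) = 0xC7
s_4 = Round(s_3, k_3) = 0x1C
s_5 = Round(s_4, k_4) = 0xEF
s_6 = Round(s_5, k_5) = 0x16
s_7 = Round(s_6, k_6) = 0x3D
s_8 = Round(s_7, k_7) = 0x7C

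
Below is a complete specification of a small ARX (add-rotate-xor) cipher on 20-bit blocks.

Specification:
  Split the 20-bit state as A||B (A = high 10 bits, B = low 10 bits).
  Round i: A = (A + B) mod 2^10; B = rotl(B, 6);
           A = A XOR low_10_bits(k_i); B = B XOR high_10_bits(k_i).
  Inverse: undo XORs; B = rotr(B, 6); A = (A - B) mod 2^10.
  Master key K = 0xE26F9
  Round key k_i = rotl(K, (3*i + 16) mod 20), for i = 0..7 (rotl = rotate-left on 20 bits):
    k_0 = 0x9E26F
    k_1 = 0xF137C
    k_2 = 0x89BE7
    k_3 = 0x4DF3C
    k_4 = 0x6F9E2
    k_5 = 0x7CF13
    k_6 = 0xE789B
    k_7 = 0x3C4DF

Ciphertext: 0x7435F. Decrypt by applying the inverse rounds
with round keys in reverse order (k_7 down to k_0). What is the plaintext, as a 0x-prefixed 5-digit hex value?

s_0 = ciphertext = 0x7435F
s_1 = InvRound(s_0, k_7) = 0x886EE
s_2 = InvRound(s_1, k_6) = 0xED705
s_3 = InvRound(s_2, k_5) = 0x4EF6B
s_4 = InvRound(s_3, k_4) = 0xDF95B
s_5 = InvRound(s_4, k_3) = 0x606C1
s_6 = InvRound(s_5, k_2) = 0xFCE73
s_7 = InvRound(s_6, k_1) = 0x46776
s_8 = InvRound(s_7, k_0) = 0xA48E4

0xA48E4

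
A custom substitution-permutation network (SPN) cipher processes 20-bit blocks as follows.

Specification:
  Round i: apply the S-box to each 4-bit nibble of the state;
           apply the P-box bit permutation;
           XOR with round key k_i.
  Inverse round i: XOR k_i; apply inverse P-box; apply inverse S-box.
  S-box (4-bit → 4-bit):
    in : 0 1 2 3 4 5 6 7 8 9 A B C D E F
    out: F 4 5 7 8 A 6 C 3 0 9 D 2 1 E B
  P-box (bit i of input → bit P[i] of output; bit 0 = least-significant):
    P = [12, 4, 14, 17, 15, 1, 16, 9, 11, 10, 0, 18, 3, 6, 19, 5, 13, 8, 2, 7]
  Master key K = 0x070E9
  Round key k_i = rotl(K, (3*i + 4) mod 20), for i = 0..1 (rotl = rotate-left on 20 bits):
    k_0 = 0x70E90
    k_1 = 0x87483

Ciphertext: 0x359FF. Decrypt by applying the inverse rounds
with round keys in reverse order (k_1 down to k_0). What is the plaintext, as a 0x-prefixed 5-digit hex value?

s_0 = ciphertext = 0x359FF
s_1 = InvRound(s_0, k_1) = 0x30815
s_2 = InvRound(s_1, k_0) = 0x79E49

0x79E49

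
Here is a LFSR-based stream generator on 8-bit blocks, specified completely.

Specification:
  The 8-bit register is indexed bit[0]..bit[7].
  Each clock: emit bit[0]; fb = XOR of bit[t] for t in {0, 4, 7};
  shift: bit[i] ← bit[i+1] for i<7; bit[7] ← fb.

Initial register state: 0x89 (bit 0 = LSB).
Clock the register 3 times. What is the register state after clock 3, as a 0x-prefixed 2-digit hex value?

reg_0 = 0x89
clock 1: out=1, reg = 0x44
clock 2: out=0, reg = 0x22
clock 3: out=0, reg = 0x11

0x11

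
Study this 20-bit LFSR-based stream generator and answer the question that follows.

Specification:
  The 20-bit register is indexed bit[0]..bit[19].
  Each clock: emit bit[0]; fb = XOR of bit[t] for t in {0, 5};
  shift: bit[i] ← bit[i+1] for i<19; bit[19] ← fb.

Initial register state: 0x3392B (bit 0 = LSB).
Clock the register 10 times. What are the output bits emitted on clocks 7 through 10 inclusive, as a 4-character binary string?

reg_0 = 0x3392B
clock 1: out=1, reg = 0x19C95
clock 2: out=1, reg = 0x8CE4A
clock 3: out=0, reg = 0x46725
clock 4: out=1, reg = 0x23392
clock 5: out=0, reg = 0x119C9
clock 6: out=1, reg = 0x88CE4
clock 7: out=0, reg = 0xC4672
clock 8: out=0, reg = 0xE2339
clock 9: out=1, reg = 0x7119C
clock 10: out=0, reg = 0x388CE

0010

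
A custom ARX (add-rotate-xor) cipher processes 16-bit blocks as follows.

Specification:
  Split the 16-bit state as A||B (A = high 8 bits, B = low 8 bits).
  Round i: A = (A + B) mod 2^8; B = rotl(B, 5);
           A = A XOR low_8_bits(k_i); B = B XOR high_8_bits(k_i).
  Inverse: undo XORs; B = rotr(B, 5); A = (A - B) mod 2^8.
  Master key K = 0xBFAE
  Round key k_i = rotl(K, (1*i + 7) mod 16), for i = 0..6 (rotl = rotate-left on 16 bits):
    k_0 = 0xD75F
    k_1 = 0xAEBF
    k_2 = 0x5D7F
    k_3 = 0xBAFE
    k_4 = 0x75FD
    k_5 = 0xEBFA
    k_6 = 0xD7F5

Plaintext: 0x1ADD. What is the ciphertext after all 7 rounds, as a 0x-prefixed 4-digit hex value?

0xEEB1

s_0 = plaintext = 0x1ADD
s_1 = Round(s_0, k_0) = 0xA86C
s_2 = Round(s_1, k_1) = 0xAB23
s_3 = Round(s_2, k_2) = 0xB139
s_4 = Round(s_3, k_3) = 0x149D
s_5 = Round(s_4, k_4) = 0x4CC6
s_6 = Round(s_5, k_5) = 0xE833
s_7 = Round(s_6, k_6) = 0xEEB1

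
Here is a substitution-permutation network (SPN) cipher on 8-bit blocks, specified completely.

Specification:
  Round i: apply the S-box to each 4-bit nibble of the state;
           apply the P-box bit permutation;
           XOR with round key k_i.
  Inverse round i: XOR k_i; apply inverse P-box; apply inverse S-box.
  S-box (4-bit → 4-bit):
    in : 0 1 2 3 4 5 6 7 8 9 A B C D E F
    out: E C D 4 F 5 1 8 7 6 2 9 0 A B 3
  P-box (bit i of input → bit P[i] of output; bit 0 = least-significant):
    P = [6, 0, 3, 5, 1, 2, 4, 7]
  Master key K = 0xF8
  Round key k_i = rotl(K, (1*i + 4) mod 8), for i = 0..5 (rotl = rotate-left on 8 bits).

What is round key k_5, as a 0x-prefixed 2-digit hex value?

0xF1

K = 0xF8
k_0 = rotl(K, (1*0+4) mod 8) = rotl(K, 4) = 0x8F
k_1 = rotl(K, (1*1+4) mod 8) = rotl(K, 5) = 0x1F
k_2 = rotl(K, (1*2+4) mod 8) = rotl(K, 6) = 0x3E
k_3 = rotl(K, (1*3+4) mod 8) = rotl(K, 7) = 0x7C
k_4 = rotl(K, (1*4+4) mod 8) = rotl(K, 0) = 0xF8
k_5 = rotl(K, (1*5+4) mod 8) = rotl(K, 1) = 0xF1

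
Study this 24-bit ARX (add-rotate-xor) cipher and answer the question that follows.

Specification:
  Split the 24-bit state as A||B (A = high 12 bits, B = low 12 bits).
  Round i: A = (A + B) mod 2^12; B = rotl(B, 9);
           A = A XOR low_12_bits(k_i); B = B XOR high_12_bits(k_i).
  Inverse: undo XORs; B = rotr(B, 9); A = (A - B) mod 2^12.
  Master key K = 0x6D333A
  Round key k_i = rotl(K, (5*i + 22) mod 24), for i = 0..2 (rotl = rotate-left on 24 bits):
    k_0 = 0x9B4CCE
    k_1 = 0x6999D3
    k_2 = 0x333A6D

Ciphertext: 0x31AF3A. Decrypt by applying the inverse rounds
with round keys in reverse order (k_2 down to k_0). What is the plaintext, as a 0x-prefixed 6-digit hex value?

0xE7287F

s_0 = ciphertext = 0x31AF3A
s_1 = InvRound(s_0, k_2) = 0x92904E
s_2 = InvRound(s_1, k_1) = 0xA3F6BB
s_3 = InvRound(s_2, k_0) = 0xE7287F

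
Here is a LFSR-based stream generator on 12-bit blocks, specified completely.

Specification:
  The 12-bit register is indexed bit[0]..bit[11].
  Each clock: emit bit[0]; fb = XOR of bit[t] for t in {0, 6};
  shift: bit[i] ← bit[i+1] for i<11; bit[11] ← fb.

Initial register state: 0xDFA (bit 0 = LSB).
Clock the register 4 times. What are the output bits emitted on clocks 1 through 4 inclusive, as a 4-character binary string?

reg_0 = 0xDFA
clock 1: out=0, reg = 0xEFD
clock 2: out=1, reg = 0x77E
clock 3: out=0, reg = 0xBBF
clock 4: out=1, reg = 0xDDF

0101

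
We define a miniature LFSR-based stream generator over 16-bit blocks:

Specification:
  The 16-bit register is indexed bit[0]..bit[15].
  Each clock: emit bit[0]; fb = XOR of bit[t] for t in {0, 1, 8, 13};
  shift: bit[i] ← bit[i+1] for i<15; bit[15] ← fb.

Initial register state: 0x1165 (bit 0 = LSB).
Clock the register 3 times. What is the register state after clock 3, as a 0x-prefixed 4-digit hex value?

reg_0 = 0x1165
clock 1: out=1, reg = 0x08B2
clock 2: out=0, reg = 0x8459
clock 3: out=1, reg = 0xC22C

0xC22C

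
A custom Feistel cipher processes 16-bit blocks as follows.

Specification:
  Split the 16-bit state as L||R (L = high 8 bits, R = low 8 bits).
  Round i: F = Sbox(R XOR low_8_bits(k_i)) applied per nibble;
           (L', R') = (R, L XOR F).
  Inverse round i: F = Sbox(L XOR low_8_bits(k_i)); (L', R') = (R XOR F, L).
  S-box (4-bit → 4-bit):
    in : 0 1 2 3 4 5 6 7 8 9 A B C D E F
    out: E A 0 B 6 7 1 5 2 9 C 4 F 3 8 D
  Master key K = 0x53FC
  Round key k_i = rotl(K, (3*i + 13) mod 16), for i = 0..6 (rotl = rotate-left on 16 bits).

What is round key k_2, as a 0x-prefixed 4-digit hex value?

K = 0x53FC
k_0 = rotl(K, (3*0+13) mod 16) = rotl(K, 13) = 0x8A7F
k_1 = rotl(K, (3*1+13) mod 16) = rotl(K, 0) = 0x53FC
k_2 = rotl(K, (3*2+13) mod 16) = rotl(K, 3) = 0x9FE2

0x9FE2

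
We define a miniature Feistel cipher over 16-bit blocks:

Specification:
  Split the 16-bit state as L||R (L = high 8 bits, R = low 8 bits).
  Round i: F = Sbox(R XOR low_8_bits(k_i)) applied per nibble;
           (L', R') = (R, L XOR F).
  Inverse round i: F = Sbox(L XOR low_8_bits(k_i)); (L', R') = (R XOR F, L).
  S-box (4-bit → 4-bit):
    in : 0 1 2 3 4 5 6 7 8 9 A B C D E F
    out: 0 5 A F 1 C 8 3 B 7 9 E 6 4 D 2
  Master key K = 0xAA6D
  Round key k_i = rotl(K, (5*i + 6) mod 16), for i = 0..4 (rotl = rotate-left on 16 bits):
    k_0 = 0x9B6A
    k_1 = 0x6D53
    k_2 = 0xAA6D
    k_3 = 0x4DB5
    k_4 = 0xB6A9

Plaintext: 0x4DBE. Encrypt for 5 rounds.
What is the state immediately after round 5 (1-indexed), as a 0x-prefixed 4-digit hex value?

0xAA56

s_0 = plaintext = 0x4DBE
s_1 = Round(s_0, k_0) = 0xBE0C
s_2 = Round(s_1, k_1) = 0x0C7C
s_3 = Round(s_2, k_2) = 0x7C59
s_4 = Round(s_3, k_3) = 0x59AA
s_5 = Round(s_4, k_4) = 0xAA56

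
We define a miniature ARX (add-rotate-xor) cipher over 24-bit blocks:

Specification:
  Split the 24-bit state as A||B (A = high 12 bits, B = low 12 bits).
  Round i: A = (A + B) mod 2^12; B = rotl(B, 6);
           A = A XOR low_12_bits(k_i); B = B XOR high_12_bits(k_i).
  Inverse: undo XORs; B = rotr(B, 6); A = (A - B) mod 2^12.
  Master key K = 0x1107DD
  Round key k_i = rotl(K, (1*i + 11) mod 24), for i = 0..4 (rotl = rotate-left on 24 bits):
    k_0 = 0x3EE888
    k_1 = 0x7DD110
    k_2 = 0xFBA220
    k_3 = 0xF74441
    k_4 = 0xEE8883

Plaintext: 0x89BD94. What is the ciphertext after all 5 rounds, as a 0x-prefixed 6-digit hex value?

s_0 = plaintext = 0x89BD94
s_1 = Round(s_0, k_0) = 0xEA76D8
s_2 = Round(s_1, k_1) = 0x46F1C6
s_3 = Round(s_2, k_2) = 0x415E3D
s_4 = Round(s_3, k_3) = 0x61300C
s_5 = Round(s_4, k_4) = 0xE9CDE8

0xE9CDE8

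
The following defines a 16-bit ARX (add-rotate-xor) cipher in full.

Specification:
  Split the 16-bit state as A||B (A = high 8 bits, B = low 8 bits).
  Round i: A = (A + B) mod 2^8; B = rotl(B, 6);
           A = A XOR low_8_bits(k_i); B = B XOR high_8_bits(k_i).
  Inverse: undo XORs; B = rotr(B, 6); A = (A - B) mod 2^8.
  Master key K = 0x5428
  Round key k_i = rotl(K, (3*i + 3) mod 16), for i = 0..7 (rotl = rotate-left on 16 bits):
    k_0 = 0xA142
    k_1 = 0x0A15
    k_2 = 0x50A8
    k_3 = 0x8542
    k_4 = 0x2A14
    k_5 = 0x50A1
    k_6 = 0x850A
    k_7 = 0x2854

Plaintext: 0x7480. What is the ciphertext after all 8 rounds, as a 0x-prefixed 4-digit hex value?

s_0 = plaintext = 0x7480
s_1 = Round(s_0, k_0) = 0xB681
s_2 = Round(s_1, k_1) = 0x226A
s_3 = Round(s_2, k_2) = 0x24CA
s_4 = Round(s_3, k_3) = 0xAC37
s_5 = Round(s_4, k_4) = 0xF7E7
s_6 = Round(s_5, k_5) = 0x7FA9
s_7 = Round(s_6, k_6) = 0x22EF
s_8 = Round(s_7, k_7) = 0x45D3

0x45D3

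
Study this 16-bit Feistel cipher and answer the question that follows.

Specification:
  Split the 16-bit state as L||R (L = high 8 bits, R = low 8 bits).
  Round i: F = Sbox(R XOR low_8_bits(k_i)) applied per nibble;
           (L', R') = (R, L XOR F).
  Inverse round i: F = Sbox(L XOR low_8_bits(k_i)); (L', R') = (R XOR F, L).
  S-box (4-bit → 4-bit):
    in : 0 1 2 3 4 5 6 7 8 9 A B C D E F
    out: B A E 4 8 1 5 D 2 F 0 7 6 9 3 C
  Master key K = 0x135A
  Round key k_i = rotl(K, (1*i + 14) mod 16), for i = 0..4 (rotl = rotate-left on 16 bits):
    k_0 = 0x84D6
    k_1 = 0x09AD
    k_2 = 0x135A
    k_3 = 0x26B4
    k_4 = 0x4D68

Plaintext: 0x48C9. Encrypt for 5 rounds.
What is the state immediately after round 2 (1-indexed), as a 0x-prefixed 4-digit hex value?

s_0 = plaintext = 0x48C9
s_1 = Round(s_0, k_0) = 0xC9E4
s_2 = Round(s_1, k_1) = 0xE446
s_3 = Round(s_2, k_2) = 0x4642
s_4 = Round(s_3, k_3) = 0x4283
s_5 = Round(s_4, k_4) = 0x8375

0xE446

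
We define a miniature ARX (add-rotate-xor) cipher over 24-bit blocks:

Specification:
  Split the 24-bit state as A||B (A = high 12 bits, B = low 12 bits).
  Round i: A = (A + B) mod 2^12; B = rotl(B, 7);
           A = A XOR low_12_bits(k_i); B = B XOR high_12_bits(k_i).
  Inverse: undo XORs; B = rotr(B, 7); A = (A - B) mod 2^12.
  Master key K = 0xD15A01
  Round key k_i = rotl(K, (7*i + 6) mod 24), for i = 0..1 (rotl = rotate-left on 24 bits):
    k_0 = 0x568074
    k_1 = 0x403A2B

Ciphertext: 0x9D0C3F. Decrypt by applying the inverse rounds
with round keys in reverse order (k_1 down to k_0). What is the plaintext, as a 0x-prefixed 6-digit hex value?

0xD1AF05

s_0 = ciphertext = 0x9D0C3F
s_1 = InvRound(s_0, k_1) = 0xC6B790
s_2 = InvRound(s_1, k_0) = 0xD1AF05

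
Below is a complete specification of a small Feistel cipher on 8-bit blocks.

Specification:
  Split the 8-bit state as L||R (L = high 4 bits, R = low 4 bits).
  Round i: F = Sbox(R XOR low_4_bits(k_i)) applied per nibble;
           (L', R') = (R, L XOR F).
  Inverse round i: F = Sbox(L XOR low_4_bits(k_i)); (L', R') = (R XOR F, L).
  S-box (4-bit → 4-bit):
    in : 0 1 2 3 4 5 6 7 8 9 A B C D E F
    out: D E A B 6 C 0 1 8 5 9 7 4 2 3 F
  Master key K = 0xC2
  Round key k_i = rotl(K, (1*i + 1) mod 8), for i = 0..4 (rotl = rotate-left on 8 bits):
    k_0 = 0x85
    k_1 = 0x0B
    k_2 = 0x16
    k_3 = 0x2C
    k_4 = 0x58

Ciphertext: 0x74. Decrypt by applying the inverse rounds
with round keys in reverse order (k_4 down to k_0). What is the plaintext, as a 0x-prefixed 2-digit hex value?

s_0 = ciphertext = 0x74
s_1 = InvRound(s_0, k_4) = 0xB7
s_2 = InvRound(s_1, k_3) = 0x6B
s_3 = InvRound(s_2, k_2) = 0x66
s_4 = InvRound(s_3, k_1) = 0x46
s_5 = InvRound(s_4, k_0) = 0x84

0x84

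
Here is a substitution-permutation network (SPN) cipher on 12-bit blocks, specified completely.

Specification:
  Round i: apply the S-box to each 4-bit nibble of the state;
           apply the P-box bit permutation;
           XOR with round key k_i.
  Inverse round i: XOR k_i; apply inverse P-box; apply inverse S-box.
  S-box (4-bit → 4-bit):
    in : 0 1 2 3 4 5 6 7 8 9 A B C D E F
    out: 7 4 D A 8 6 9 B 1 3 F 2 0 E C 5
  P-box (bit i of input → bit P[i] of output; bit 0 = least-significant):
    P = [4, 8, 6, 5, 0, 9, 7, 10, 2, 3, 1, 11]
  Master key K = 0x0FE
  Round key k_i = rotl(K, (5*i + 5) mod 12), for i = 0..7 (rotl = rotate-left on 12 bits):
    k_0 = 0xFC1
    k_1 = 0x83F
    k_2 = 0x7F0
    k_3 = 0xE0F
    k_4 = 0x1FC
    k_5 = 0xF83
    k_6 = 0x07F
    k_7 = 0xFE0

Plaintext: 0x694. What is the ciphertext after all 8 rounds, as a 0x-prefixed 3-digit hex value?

s_0 = plaintext = 0x694
s_1 = Round(s_0, k_0) = 0x5E4
s_2 = Round(s_1, k_1) = 0xC95
s_3 = Round(s_2, k_2) = 0x4B1
s_4 = Round(s_3, k_3) = 0x44F
s_5 = Round(s_4, k_4) = 0xDAC
s_6 = Round(s_5, k_5) = 0x108
s_7 = Round(s_6, k_6) = 0x2EC
s_8 = Round(s_7, k_7) = 0x366

0x366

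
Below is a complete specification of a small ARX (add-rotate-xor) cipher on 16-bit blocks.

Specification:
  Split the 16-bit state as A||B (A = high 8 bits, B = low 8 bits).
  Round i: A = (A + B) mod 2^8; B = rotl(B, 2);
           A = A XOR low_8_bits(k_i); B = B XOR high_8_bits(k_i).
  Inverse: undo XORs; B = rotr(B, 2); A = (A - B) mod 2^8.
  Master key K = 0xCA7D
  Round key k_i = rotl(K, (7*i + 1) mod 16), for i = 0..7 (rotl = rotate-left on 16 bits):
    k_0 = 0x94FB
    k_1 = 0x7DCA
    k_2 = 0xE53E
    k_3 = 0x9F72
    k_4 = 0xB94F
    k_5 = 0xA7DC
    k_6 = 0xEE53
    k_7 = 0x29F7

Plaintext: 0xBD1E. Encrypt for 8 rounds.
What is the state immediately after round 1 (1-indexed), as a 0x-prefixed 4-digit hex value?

s_0 = plaintext = 0xBD1E
s_1 = Round(s_0, k_0) = 0x20EC
s_2 = Round(s_1, k_1) = 0xC6CE
s_3 = Round(s_2, k_2) = 0xAADE
s_4 = Round(s_3, k_3) = 0xFAE4
s_5 = Round(s_4, k_4) = 0x912A
s_6 = Round(s_5, k_5) = 0x670F
s_7 = Round(s_6, k_6) = 0x25D2
s_8 = Round(s_7, k_7) = 0x0062

0x20EC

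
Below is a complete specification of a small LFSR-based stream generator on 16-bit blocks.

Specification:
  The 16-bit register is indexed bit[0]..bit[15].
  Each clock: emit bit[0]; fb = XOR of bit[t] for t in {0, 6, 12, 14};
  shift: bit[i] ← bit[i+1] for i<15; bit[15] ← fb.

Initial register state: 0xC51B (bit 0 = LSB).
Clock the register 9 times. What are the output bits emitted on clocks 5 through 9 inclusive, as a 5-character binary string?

reg_0 = 0xC51B
clock 1: out=1, reg = 0x628D
clock 2: out=1, reg = 0x3146
clock 3: out=0, reg = 0x18A3
clock 4: out=1, reg = 0x0C51
clock 5: out=1, reg = 0x0628
clock 6: out=0, reg = 0x0314
clock 7: out=0, reg = 0x018A
clock 8: out=0, reg = 0x00C5
clock 9: out=1, reg = 0x0062

10001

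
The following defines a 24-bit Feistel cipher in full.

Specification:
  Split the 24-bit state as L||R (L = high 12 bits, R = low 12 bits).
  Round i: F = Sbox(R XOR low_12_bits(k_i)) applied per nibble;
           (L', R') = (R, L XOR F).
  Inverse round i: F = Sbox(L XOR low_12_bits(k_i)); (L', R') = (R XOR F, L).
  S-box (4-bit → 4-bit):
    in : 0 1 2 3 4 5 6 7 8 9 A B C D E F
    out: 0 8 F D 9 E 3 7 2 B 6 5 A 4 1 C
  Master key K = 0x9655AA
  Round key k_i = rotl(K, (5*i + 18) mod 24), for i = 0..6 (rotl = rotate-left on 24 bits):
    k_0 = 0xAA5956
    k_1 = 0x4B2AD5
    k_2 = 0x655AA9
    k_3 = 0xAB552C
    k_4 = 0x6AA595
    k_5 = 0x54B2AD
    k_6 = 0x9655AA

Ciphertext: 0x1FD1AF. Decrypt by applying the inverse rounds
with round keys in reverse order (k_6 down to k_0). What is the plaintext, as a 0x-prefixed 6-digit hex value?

0x9F67F2

s_0 = ciphertext = 0x1FD1AF
s_1 = InvRound(s_0, k_6) = 0x8481FD
s_2 = InvRound(s_1, k_5) = 0x7E3848
s_3 = InvRound(s_2, k_4) = 0x73B7E3
s_4 = InvRound(s_3, k_3) = 0x86473B
s_5 = InvRound(s_4, k_2) = 0x89F864
s_6 = InvRound(s_5, k_1) = 0x7F289F
s_7 = InvRound(s_6, k_0) = 0x9F67F2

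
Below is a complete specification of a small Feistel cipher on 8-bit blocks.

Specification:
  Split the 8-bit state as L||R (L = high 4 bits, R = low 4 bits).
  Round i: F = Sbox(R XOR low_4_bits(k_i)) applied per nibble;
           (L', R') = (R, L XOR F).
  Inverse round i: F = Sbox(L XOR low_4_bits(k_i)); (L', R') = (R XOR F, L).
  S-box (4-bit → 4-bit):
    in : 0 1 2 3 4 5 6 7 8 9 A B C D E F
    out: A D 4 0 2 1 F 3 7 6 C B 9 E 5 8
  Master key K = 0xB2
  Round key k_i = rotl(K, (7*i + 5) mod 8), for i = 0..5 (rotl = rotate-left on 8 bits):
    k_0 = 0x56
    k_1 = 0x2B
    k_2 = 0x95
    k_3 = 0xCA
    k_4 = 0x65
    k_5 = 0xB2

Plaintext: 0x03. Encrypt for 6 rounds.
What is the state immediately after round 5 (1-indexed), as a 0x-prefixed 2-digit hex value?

0xCB

s_0 = plaintext = 0x03
s_1 = Round(s_0, k_0) = 0x31
s_2 = Round(s_1, k_1) = 0x1F
s_3 = Round(s_2, k_2) = 0xFD
s_4 = Round(s_3, k_3) = 0xDC
s_5 = Round(s_4, k_4) = 0xCB
s_6 = Round(s_5, k_5) = 0xBA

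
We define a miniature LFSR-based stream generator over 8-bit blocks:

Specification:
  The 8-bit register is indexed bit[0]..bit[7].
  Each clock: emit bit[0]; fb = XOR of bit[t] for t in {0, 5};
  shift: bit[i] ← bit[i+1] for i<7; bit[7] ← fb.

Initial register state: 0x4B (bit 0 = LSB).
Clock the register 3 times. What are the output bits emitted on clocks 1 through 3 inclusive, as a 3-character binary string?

110

reg_0 = 0x4B
clock 1: out=1, reg = 0xA5
clock 2: out=1, reg = 0x52
clock 3: out=0, reg = 0x29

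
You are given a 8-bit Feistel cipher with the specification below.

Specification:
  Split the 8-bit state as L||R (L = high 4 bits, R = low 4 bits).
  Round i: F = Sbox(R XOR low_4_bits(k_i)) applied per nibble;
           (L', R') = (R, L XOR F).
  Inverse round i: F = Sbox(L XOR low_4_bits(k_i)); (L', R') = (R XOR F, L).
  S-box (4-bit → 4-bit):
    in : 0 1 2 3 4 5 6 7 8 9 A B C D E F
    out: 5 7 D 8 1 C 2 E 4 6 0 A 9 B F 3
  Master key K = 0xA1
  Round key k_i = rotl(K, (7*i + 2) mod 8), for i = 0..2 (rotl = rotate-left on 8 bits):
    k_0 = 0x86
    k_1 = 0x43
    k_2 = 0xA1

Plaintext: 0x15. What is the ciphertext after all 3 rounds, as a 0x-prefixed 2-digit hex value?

s_0 = plaintext = 0x15
s_1 = Round(s_0, k_0) = 0x59
s_2 = Round(s_1, k_1) = 0x95
s_3 = Round(s_2, k_2) = 0x58

0x58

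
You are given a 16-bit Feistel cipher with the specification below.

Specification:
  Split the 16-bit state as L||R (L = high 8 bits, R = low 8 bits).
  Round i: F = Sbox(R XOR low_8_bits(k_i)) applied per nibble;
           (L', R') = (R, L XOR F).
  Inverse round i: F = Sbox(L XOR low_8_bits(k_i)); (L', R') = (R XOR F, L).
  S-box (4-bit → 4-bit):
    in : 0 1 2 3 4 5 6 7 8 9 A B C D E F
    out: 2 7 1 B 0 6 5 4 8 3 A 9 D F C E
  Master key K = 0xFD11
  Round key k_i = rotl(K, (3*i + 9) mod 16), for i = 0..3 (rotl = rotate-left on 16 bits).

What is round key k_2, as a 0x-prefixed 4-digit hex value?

K = 0xFD11
k_0 = rotl(K, (3*0+9) mod 16) = rotl(K, 9) = 0x23FA
k_1 = rotl(K, (3*1+9) mod 16) = rotl(K, 12) = 0x1FD1
k_2 = rotl(K, (3*2+9) mod 16) = rotl(K, 15) = 0xFE88

0xFE88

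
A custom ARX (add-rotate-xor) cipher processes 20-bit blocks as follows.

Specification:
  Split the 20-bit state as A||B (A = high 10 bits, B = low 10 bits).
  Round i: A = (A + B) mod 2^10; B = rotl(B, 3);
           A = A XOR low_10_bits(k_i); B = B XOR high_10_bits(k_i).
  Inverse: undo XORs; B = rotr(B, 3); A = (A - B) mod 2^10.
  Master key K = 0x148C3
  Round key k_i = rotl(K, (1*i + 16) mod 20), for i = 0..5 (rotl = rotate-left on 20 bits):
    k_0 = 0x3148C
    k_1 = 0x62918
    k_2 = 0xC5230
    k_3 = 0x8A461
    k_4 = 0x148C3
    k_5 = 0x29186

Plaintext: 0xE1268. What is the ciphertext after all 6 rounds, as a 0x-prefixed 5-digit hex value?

s_0 = plaintext = 0xE1268
s_1 = Round(s_0, k_0) = 0x58381
s_2 = Round(s_1, k_1) = 0x7E585
s_3 = Round(s_2, k_2) = 0x53B3F
s_4 = Round(s_3, k_3) = 0x3B3D7
s_5 = Round(s_4, k_4) = 0x002ED
s_6 = Round(s_5, k_5) = 0xDAFC9

0xDAFC9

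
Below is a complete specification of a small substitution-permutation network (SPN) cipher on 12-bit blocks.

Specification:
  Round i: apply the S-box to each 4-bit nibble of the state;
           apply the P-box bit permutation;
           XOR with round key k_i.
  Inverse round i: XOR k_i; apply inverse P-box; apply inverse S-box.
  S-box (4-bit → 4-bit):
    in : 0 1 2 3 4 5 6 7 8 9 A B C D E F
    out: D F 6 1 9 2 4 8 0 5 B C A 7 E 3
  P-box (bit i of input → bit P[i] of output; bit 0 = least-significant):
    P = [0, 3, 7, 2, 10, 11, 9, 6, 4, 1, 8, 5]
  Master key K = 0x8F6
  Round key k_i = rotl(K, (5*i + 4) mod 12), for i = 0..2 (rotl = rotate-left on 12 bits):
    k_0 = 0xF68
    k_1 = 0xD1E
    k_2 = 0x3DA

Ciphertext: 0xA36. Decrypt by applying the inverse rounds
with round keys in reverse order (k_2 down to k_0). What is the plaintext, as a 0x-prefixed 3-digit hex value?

0xCAC

s_0 = ciphertext = 0xA36
s_1 = InvRound(s_0, k_2) = 0xBCE
s_2 = InvRound(s_1, k_1) = 0x306
s_3 = InvRound(s_2, k_0) = 0xCAC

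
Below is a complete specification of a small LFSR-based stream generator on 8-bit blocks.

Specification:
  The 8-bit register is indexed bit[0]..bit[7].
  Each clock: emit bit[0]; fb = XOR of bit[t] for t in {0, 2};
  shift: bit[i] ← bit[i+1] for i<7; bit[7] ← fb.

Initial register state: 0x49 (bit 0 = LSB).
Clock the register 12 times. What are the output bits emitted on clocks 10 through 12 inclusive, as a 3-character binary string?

101

reg_0 = 0x49
clock 1: out=1, reg = 0xA4
clock 2: out=0, reg = 0xD2
clock 3: out=0, reg = 0x69
clock 4: out=1, reg = 0xB4
clock 5: out=0, reg = 0xDA
clock 6: out=0, reg = 0x6D
clock 7: out=1, reg = 0x36
clock 8: out=0, reg = 0x9B
clock 9: out=1, reg = 0xCD
clock 10: out=1, reg = 0x66
clock 11: out=0, reg = 0xB3
clock 12: out=1, reg = 0xD9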